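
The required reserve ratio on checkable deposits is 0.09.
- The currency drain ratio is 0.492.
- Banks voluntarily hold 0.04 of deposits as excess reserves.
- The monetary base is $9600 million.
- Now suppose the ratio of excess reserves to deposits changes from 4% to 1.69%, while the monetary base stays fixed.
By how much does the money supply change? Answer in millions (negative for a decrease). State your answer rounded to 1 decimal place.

$888.2 million

Initially m₁ = (1 + 0.492) / (0.09 + 0.04 + 0.492) ≈ 2.398714, so M₁ = 2.398714 × 9600 = 23027.6544 million.
After the change m₂ = (1 + 0.492) / (0.09 + 0.0169 + 0.492) ≈ 2.491234, so M₂ = 2.491234 × 9600 = 23915.8464 million.
ΔM = M₂ − M₁ = 23915.8464 − 23027.6544 = 888.192 million.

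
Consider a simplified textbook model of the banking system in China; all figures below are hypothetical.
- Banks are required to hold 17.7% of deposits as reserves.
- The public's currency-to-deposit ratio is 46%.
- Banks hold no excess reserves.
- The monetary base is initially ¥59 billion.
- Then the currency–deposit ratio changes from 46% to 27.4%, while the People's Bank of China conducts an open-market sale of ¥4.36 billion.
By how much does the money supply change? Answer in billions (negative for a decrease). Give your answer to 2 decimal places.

¥19.12 billion

Before: m₁ = (1 + 0.46) / (0.177 + 0.46) ≈ 2.29199, MB₁ = 59, so M₁ = 2.29199 × 59 ≈ 135.2274 billion.
After: m₂ = (1 + 0.274) / (0.177 + 0.274) ≈ 2.82483, MB₂ = 59 − 4.36 = 54.64, so M₂ = 2.82483 × 54.64 ≈ 154.3487 billion.
ΔM = M₂ − M₁ = 154.3487 − 135.2274 = 19.1213 billion.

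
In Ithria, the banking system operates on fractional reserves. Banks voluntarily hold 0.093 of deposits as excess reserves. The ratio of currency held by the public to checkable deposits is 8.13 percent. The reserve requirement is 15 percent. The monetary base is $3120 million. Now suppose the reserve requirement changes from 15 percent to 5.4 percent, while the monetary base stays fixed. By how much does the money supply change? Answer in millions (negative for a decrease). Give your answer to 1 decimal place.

$4374.4 million

Initially m₁ = (1 + 0.0813) / (0.15 + 0.093 + 0.0813) ≈ 3.334258, so M₁ = 3.334258 × 3120 ≈ 10402.885 million.
After the change m₂ = (1 + 0.0813) / (0.054 + 0.093 + 0.0813) ≈ 4.736312, so M₂ = 4.736312 × 3120 ≈ 14777.2934 million.
ΔM = M₂ − M₁ = 14777.2934 − 10402.885 = 4374.4084 million.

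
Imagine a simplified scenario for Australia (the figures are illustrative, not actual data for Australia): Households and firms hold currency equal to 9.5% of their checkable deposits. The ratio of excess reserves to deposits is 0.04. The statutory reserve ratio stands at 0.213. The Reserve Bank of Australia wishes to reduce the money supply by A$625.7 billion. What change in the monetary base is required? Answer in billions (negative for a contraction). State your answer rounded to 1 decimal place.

The money multiplier is m = (1 + c) / (rr + e + c) = (1 + 0.095) / (0.213 + 0.04 + 0.095) ≈ 3.14655.
ΔMB = ΔM / m = (−625.7) / 3.14655 ≈ -198.8527 billion.

-198.9 billion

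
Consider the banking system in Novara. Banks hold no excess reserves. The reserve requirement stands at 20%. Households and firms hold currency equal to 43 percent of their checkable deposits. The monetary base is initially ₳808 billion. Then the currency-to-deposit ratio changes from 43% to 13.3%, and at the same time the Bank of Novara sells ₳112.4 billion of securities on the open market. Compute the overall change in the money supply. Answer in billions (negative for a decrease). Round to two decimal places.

Before: m₁ = (1 + 0.43) / (0.2 + 0.43) ≈ 2.269841, MB₁ = 808, so M₁ = 2.269841 × 808 ≈ 1834.0315 billion.
After: m₂ = (1 + 0.133) / (0.2 + 0.133) ≈ 3.402402, MB₂ = 808 − 112.4 = 695.6, so M₂ = 3.402402 × 695.6 ≈ 2366.7108 billion.
ΔM = M₂ − M₁ = 2366.7108 − 1834.0315 = 532.6793 billion.

₳532.68 billion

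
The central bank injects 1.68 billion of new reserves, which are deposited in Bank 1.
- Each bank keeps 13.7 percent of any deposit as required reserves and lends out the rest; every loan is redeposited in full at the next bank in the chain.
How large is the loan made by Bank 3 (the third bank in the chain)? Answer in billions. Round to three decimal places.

Each bank lends a fraction (1 − rr) = 0.8630 of the deposit it receives, so Bank 3 receives 1.68·0.8630^2 and lends 1.68·0.8630^3 ≈ 1.0798 billion.

1.080 billion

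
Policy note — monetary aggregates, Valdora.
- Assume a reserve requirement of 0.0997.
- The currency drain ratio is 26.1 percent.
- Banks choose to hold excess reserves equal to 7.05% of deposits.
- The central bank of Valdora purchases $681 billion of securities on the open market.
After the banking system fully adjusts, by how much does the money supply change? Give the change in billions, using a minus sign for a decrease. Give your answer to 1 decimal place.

The money multiplier is m = (1 + c) / (rr + e + c) = (1 + 0.261) / (0.0997 + 0.0705 + 0.261) ≈ 2.92440.
The purchase adds 681 billion of base, so ΔM = m × ΔMB = 2.92440 × (+681) = 1991.5164 billion.

$1991.5 billion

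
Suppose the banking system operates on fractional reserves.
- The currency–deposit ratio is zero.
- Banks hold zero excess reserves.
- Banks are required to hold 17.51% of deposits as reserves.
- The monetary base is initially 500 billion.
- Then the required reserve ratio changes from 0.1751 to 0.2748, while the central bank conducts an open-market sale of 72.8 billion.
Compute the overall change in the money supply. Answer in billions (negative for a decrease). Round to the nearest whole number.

Before: m₁ = 1 / (0.1751) ≈ 5.7110, MB₁ = 500, so M₁ = 5.7110 × 500 = 2855.5 billion.
After: m₂ = 1 / (0.2748) ≈ 3.6390, MB₂ = 500 − 72.8 = 427.2, so M₂ = 3.6390 × 427.2 = 1554.5808 billion.
ΔM = M₂ − M₁ = 1554.5808 − 2855.5 = -1300.9192 billion.

-1301 billion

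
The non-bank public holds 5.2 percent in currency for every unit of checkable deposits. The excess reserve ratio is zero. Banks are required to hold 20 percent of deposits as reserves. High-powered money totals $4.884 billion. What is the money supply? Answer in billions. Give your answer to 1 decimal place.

The money multiplier is m = (1 + c) / (rr + c) = (1 + 0.052) / (0.2 + 0.052) ≈ 4.1746.
So M = m × MB = 4.1746 × 4.884 ≈ 20.3887 billion.

$20.4 billion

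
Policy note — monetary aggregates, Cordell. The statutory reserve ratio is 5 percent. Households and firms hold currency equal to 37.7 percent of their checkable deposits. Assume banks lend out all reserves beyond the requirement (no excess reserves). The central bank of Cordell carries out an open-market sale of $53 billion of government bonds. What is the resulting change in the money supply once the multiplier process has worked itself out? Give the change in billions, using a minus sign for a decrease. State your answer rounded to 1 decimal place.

The money multiplier is m = (1 + c) / (rr + c) = (1 + 0.377) / (0.05 + 0.377) ≈ 3.2248.
The sale removes 53 billion of base, so ΔM = m × ΔMB = 3.2248 × (−53) = -170.9144 billion.

-170.9 billion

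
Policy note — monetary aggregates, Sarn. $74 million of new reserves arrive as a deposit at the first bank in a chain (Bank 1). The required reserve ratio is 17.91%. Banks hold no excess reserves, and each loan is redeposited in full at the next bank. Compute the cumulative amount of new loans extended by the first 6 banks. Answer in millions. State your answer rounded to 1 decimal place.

$235.4 million

Bank i lends (1 − rr)^i of the original deposit: Bank 1 lends 74·0.8209 = 60.7466, Bank 2 lends 74·0.8209² ≈ 49.8669, and so on.
Summing a geometric series: total = 74·[0.8209·(1 − 0.8209^6) / (1 − 0.8209)] ≈ 235.3840 million.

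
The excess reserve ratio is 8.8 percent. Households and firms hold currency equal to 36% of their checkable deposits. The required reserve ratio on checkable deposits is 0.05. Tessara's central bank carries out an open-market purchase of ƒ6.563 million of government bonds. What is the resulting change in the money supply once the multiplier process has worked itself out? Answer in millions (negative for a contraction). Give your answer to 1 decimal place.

The money multiplier is m = (1 + c) / (rr + e + c) = (1 + 0.36) / (0.05 + 0.088 + 0.36) ≈ 2.7309.
The purchase adds 6.563 million of base, so ΔM = m × ΔMB = 2.7309 × (+6.563) ≈ 17.9229 million.

ƒ17.9 million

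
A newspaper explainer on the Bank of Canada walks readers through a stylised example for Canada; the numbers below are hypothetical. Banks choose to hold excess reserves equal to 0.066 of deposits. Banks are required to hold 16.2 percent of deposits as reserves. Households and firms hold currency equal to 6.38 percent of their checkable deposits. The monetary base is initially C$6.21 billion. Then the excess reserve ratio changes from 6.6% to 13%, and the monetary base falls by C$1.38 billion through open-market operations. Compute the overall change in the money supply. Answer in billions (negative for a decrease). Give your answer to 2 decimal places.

-8.20 billion

Before: m₁ = (1 + 0.0638) / (0.162 + 0.066 + 0.0638) ≈ 3.6456, MB₁ = 6.21, so M₁ = 3.6456 × 6.21 ≈ 22.6392 billion.
After: m₂ = (1 + 0.0638) / (0.162 + 0.13 + 0.0638) ≈ 2.9899, MB₂ = 6.21 − 1.38 = 4.83, so M₂ = 2.9899 × 4.83 ≈ 14.4412 billion.
ΔM = M₂ − M₁ = 14.4412 − 22.6392 = -8.198 billion.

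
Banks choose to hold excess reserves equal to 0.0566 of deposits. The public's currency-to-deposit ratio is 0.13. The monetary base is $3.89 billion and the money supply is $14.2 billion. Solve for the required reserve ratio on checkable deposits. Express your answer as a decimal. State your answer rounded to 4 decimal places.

Using m = M/MB = 14.2/3.89 ≈ 3.650386. Since m = (1 + c)/(c + rr + e), the denominator satisfies c + rr + e = (1 + c)/m = (1 + 0.13) / 3.650386 ≈ 0.309556.
With c = 0.13 and e = 0.0566, the required reserve ratio on checkable deposits is 0.309556 − 0.13 − 0.0566 = 0.122956.

0.1230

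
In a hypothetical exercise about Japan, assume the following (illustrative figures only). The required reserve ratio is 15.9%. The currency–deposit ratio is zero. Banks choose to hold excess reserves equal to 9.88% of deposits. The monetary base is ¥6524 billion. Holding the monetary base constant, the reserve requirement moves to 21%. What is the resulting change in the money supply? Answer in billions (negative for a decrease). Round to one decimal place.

-4179.5 billion

Initially m₁ = 1 / (0.159 + 0.0988) ≈ 3.878976, so M₁ = 3.878976 × 6524 ≈ 25306.4394 billion.
After the change m₂ = 1 / (0.21 + 0.0988) ≈ 3.238342, so M₂ = 3.238342 × 6524 ≈ 21126.9432 billion.
ΔM = M₂ − M₁ = 21126.9432 − 25306.4394 = -4179.4962 billion.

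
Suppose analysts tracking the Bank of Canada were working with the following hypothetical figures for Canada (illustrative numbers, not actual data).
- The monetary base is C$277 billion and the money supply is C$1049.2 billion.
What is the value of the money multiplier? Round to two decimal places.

3.79

The money multiplier is m = M / MB = 1049.2 / 277 ≈ 3.78773.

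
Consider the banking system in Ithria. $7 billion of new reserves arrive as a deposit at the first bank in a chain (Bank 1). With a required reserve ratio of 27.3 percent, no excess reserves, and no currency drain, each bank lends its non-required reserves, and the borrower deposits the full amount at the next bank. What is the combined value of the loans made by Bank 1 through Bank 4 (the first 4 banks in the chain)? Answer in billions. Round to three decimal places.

Bank i lends (1 − rr)^i of the original deposit: Bank 1 lends 7·0.7270 = 5.0890, Bank 2 lends 7·0.7270² ≈ 3.6997, and so on.
Summing a geometric series: total = 7·[0.7270·(1 − 0.7270^4) / (1 − 0.7270)] ≈ 13.4338 billion.

$13.434 billion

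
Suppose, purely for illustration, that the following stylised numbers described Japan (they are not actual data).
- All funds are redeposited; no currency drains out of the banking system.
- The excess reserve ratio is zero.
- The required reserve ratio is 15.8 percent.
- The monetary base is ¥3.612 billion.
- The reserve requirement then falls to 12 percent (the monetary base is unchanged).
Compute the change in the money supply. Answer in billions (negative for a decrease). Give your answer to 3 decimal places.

¥7.239 billion

Initially m₁ = 1 / (0.158) ≈ 6.32911, so M₁ = 6.32911 × 3.612 ≈ 22.8607 billion.
After the change m₂ = 1 / (0.12) ≈ 8.33333, so M₂ = 8.33333 × 3.612 ≈ 30.1 billion.
ΔM = M₂ − M₁ = 30.1 − 22.8607 = 7.2393 billion.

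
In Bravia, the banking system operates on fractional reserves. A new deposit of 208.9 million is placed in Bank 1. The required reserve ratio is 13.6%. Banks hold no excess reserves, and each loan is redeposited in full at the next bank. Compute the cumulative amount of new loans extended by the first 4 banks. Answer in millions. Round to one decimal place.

Bank i lends (1 − rr)^i of the original deposit: Bank 1 lends 208.9·0.8640 = 180.4896, Bank 2 lends 208.9·0.8640² ≈ 155.9430, and so on.
Summing a geometric series: total = 208.9·[0.8640·(1 − 0.8640^4) / (1 − 0.8640)] ≈ 587.5782 million.

587.6 million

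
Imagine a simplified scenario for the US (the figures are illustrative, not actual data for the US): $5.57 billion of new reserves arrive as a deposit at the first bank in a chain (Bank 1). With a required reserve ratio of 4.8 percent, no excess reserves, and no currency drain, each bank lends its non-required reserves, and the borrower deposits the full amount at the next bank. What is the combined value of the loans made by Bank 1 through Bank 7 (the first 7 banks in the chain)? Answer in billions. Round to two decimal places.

$32.18 billion

Bank i lends (1 − rr)^i of the original deposit: Bank 1 lends 5.57·0.9520 ≈ 5.3026, Bank 2 lends 5.57·0.9520² ≈ 5.0481, and so on.
Summing a geometric series: total = 5.57·[0.9520·(1 − 0.9520^7) / (1 − 0.9520)] ≈ 32.1811 billion.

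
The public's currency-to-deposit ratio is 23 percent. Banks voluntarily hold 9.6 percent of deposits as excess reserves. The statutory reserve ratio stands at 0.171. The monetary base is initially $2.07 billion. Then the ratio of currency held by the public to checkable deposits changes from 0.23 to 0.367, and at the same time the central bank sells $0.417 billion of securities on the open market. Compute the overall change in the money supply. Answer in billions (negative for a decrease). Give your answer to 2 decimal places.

-1.56 billion

Before: m₁ = (1 + 0.23) / (0.171 + 0.096 + 0.23) ≈ 2.4748, MB₁ = 2.07, so M₁ = 2.4748 × 2.07 ≈ 5.1228 billion.
After: m₂ = (1 + 0.367) / (0.171 + 0.096 + 0.367) ≈ 2.1562, MB₂ = 2.07 − 0.417 = 1.653, so M₂ = 2.1562 × 1.653 ≈ 3.5642 billion.
ΔM = M₂ − M₁ = 3.5642 − 5.1228 = -1.5586 billion.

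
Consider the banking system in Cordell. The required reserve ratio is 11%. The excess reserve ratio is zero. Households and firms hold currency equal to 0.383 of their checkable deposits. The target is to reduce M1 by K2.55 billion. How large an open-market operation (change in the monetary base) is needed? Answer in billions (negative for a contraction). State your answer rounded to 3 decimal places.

The money multiplier is m = (1 + c) / (rr + c) = (1 + 0.383) / (0.11 + 0.383) ≈ 2.80527.
ΔMB = ΔM / m = (−2.55) / 2.80527 ≈ -0.909 billion.

-0.909 billion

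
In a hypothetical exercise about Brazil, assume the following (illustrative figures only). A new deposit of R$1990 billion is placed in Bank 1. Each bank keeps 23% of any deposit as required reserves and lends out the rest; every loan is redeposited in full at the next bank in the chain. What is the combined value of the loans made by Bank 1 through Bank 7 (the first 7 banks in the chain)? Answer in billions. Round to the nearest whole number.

R$5593 billion

Bank i lends (1 − rr)^i of the original deposit: Bank 1 lends 1990·0.7700 = 1532.3000, Bank 2 lends 1990·0.7700² = 1179.8710, and so on.
Summing a geometric series: total = 1990·[0.7700·(1 − 0.7700^7) / (1 − 0.7700)] ≈ 5592.9934 billion.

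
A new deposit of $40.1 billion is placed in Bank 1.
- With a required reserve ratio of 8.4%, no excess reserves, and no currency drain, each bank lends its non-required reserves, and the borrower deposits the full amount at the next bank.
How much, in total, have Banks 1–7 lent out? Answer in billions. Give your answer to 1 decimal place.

$200.7 billion

Bank i lends (1 − rr)^i of the original deposit: Bank 1 lends 40.1·0.9160 = 36.7316, Bank 2 lends 40.1·0.9160² ≈ 33.6461, and so on.
Summing a geometric series: total = 40.1·[0.9160·(1 − 0.9160^7) / (1 − 0.9160)] ≈ 200.6733 billion.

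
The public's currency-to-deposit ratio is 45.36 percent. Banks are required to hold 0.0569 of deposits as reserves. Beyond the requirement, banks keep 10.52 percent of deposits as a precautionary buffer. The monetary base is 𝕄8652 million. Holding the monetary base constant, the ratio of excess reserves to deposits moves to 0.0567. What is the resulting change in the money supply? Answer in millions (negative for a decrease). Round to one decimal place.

Initially m₁ = (1 + 0.4536) / (0.0569 + 0.1052 + 0.4536) ≈ 2.360890, so M₁ = 2.360890 × 8652 ≈ 20426.4203 million.
After the change m₂ = (1 + 0.4536) / (0.0569 + 0.0567 + 0.4536) ≈ 2.562764, so M₂ = 2.562764 × 8652 ≈ 22173.0341 million.
ΔM = M₂ − M₁ = 22173.0341 − 20426.4203 = 1746.6138 million.

𝕄1746.6 million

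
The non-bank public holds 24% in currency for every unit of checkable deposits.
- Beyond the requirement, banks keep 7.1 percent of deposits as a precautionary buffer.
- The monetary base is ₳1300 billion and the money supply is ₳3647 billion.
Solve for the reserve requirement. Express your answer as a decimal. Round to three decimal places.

0.131

Using m = M/MB = 3647/1300 ≈ 2.805385. Since m = (1 + c)/(c + rr + e), the denominator satisfies c + rr + e = (1 + c)/m = (1 + 0.24) / 2.805385 ≈ 0.442007.
With c = 0.24 and e = 0.071, the reserve requirement is 0.442007 − 0.24 − 0.071 = 0.131007.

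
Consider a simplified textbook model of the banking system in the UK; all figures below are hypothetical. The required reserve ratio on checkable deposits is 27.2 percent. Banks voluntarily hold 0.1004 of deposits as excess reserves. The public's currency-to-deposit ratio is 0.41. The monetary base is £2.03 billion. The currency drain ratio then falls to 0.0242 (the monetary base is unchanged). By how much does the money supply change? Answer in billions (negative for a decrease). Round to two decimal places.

£1.58 billion

Initially m₁ = (1 + 0.41) / (0.272 + 0.1004 + 0.41) ≈ 1.8021, so M₁ = 1.8021 × 2.03 ≈ 3.6583 billion.
After the change m₂ = (1 + 0.0242) / (0.272 + 0.1004 + 0.0242) ≈ 2.5825, so M₂ = 2.5825 × 2.03 ≈ 5.2425 billion.
ΔM = M₂ − M₁ = 5.2425 − 3.6583 = 1.5842 billion.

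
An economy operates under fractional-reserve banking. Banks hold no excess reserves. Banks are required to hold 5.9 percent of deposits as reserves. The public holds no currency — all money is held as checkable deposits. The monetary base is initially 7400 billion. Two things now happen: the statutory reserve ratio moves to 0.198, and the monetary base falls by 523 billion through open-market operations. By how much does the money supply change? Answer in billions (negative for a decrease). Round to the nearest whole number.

Before: m₁ = 1 / (0.059) ≈ 16.94915, MB₁ = 7400, so M₁ = 16.94915 × 7400 = 125423.71 billion.
After: m₂ = 1 / (0.198) ≈ 5.05051, MB₂ = 7400 − 523 = 6877, so M₂ = 5.05051 × 6877 ≈ 34732.3573 billion.
ΔM = M₂ − M₁ = 34732.3573 − 125423.71 = -90691.3527 billion.

-90691 billion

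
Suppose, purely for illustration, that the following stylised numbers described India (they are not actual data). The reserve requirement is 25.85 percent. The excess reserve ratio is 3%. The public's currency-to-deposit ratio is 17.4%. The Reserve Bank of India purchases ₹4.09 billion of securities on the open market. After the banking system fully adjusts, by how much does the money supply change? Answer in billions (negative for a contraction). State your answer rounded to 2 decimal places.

The money multiplier is m = (1 + c) / (rr + e + c) = (1 + 0.174) / (0.2585 + 0.03 + 0.174) ≈ 2.5384.
The purchase adds 4.09 billion of base, so ΔM = m × ΔMB = 2.5384 × (+4.09) ≈ 10.3821 billion.

₹10.38 billion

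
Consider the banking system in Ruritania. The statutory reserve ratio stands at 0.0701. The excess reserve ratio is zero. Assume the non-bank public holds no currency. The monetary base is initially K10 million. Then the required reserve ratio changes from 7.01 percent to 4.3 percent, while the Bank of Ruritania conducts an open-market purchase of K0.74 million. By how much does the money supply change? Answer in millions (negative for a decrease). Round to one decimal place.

Before: m₁ = 1 / (0.0701) ≈ 14.2653, MB₁ = 10, so M₁ = 14.2653 × 10 = 142.653 million.
After: m₂ = 1 / (0.043) ≈ 23.2558, MB₂ = 10 + 0.74 = 10.74, so M₂ = 23.2558 × 10.74 ≈ 249.7673 million.
ΔM = M₂ − M₁ = 249.7673 − 142.653 = 107.1143 million.

K107.1 million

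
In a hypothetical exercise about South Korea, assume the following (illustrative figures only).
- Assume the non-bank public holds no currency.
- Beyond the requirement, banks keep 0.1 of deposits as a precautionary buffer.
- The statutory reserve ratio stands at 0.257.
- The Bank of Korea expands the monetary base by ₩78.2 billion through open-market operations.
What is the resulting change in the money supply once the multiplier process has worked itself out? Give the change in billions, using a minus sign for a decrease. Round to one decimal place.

The money multiplier is m = 1 / (rr + e) = 1 / (0.257 + 0.1) ≈ 2.8011.
The purchase adds 78.2 billion of base, so ΔM = m × ΔMB = 2.8011 × (+78.2) ≈ 219.046 billion.

₩219.0 billion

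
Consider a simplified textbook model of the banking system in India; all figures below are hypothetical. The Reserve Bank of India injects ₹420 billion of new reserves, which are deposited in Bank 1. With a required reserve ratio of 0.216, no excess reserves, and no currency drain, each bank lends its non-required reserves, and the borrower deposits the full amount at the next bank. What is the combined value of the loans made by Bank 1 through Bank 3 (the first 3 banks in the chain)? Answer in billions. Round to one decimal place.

Bank i lends (1 − rr)^i of the original deposit: Bank 1 lends 420·0.7840 = 329.2800, Bank 2 lends 420·0.7840² ≈ 258.1555, and so on.
Summing a geometric series: total = 420·[0.7840·(1 − 0.7840^3) / (1 − 0.7840)] ≈ 789.8294 billion.

₹789.8 billion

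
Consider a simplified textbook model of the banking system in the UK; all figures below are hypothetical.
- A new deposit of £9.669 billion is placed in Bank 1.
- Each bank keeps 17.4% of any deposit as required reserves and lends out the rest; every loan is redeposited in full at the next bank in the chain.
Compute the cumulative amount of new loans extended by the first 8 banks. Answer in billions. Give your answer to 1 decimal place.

£36.0 billion

Bank i lends (1 − rr)^i of the original deposit: Bank 1 lends 9.669·0.8260 ≈ 7.9866, Bank 2 lends 9.669·0.8260² ≈ 6.5969, and so on.
Summing a geometric series: total = 9.669·[0.8260·(1 − 0.8260^8) / (1 − 0.8260)] ≈ 35.9539 billion.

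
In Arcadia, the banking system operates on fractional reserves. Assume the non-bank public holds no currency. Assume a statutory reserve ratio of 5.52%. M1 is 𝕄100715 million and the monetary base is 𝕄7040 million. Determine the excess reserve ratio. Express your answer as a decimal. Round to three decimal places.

Using m = M/MB = 100715/7040 ≈ 14.306108. Since m = (1 + c)/(c + rr + e), the denominator satisfies c + rr + e = (1 + c)/m = (1 + 0) / 14.306108 ≈ 0.069900.
With c = 0 and rr = 0.0552, the excess reserve ratio is 0.069900 − 0 − 0.0552 = 0.0147.

0.015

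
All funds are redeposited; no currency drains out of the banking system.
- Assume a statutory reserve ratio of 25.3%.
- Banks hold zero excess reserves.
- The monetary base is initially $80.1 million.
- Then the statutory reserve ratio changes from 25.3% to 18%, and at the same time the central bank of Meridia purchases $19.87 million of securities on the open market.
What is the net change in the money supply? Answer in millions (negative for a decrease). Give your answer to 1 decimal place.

Before: m₁ = 1 / (0.253) ≈ 3.9526, MB₁ = 80.1, so M₁ = 3.9526 × 80.1 ≈ 316.6033 million.
After: m₂ = 1 / (0.18) ≈ 5.5556, MB₂ = 80.1 + 19.87 = 99.97, so M₂ = 5.5556 × 99.97 ≈ 555.3933 million.
ΔM = M₂ − M₁ = 555.3933 − 316.6033 = 238.79 million.

$238.8 million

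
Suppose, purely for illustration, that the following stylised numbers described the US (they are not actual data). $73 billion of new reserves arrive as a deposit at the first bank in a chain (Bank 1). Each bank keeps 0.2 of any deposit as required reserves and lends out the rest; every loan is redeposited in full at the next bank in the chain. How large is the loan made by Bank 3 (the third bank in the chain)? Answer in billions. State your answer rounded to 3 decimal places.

Each bank lends a fraction (1 − rr) = 0.8000 of the deposit it receives, so Bank 3 receives 73·0.8000^2 and lends 73·0.8000^3 = 37.3760 billion.

$37.376 billion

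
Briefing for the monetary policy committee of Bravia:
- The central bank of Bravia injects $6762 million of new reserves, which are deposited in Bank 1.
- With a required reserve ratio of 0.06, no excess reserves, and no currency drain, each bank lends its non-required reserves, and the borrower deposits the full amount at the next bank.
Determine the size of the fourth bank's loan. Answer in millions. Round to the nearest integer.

Each bank lends a fraction (1 − rr) = 0.9400 of the deposit it receives, so Bank 4 receives 6762·0.9400^3 and lends 6762·0.9400^4 ≈ 5279.4245 million.

$5279 million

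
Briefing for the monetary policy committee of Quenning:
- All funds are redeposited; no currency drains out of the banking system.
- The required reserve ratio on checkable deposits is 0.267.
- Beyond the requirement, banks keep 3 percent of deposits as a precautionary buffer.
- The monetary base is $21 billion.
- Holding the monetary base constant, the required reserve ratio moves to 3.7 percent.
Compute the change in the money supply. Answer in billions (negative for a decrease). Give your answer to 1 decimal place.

Initially m₁ = 1 / (0.267 + 0.03) ≈ 3.3670, so M₁ = 3.3670 × 21 = 70.707 billion.
After the change m₂ = 1 / (0.037 + 0.03) ≈ 14.9254, so M₂ = 14.9254 × 21 = 313.4334 billion.
ΔM = M₂ − M₁ = 313.4334 − 70.707 = 242.7264 billion.

$242.7 billion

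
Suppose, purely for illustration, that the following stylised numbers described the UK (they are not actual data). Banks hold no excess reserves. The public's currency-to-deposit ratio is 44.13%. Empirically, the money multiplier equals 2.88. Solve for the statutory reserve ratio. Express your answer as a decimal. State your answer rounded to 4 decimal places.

0.0592

Using m = 2.88. Since m = (1 + c)/(c + rr + e), the denominator satisfies c + rr + e = (1 + c)/m = (1 + 0.4413) / 2.88 ≈ 0.500451.
With c = 0.4413 and e = 0, the statutory reserve ratio is 0.500451 − 0.4413 − 0 = 0.059151.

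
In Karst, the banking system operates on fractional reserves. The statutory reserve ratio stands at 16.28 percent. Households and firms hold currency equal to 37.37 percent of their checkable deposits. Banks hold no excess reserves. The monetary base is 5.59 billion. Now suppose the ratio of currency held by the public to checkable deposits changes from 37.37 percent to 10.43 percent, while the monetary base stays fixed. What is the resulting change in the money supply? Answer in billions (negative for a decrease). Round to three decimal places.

Initially m₁ = (1 + 0.3737) / (0.1628 + 0.3737) ≈ 2.56048, so M₁ = 2.56048 × 5.59 ≈ 14.3131 billion.
After the change m₂ = (1 + 0.1043) / (0.1628 + 0.1043) ≈ 4.13441, so M₂ = 4.13441 × 5.59 ≈ 23.1114 billion.
ΔM = M₂ − M₁ = 23.1114 − 14.3131 = 8.7983 billion.

8.798 billion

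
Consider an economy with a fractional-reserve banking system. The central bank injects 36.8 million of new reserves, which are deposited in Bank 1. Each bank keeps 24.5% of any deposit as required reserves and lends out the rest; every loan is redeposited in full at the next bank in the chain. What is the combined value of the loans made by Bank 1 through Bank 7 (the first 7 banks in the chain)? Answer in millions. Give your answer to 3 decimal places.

97.546 million

Bank i lends (1 − rr)^i of the original deposit: Bank 1 lends 36.8·0.7550 = 27.7840, Bank 2 lends 36.8·0.7550² ≈ 20.9769, and so on.
Summing a geometric series: total = 36.8·[0.7550·(1 − 0.7550^7) / (1 − 0.7550)] ≈ 97.5458 million.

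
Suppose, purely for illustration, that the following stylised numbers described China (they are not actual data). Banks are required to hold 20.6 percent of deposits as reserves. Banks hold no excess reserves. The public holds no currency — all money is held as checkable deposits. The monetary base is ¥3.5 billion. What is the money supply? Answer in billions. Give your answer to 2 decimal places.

¥16.99 billion

With no currency drain or excess reserves, the money multiplier is m = 1/rr = 1/0.206 ≈ 4.8544.
Money supply M = m × MB = 4.8544 × 3.5 = 16.9904 billion.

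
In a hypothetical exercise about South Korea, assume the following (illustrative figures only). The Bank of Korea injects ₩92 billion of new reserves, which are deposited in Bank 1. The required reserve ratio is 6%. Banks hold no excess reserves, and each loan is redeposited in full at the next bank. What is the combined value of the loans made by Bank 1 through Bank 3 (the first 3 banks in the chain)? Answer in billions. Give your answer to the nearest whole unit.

Bank i lends (1 − rr)^i of the original deposit: Bank 1 lends 92·0.9400 = 86.4800, Bank 2 lends 92·0.9400² = 81.2912, and so on.
Summing a geometric series: total = 92·[0.9400·(1 − 0.9400^3) / (1 − 0.9400)] ≈ 244.1849 billion.

₩244 billion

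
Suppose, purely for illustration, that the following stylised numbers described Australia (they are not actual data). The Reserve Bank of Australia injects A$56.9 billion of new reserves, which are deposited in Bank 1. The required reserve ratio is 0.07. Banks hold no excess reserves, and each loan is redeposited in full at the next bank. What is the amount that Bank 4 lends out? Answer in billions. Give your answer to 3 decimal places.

Each bank lends a fraction (1 − rr) = 0.9300 of the deposit it receives, so Bank 4 receives 56.9·0.9300^3 and lends 56.9·0.9300^4 ≈ 42.5642 billion.

A$42.564 billion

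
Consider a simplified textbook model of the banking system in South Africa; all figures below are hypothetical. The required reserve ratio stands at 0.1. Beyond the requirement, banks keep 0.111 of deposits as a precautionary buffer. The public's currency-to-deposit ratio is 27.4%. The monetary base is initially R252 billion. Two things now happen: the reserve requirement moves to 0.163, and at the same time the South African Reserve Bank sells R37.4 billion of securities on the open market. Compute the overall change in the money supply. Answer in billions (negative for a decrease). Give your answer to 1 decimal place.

-163.0 billion

Before: m₁ = (1 + 0.274) / (0.1 + 0.111 + 0.274) ≈ 2.62680, MB₁ = 252, so M₁ = 2.62680 × 252 = 661.9536 billion.
After: m₂ = (1 + 0.274) / (0.163 + 0.111 + 0.274) ≈ 2.32482, MB₂ = 252 − 37.4 = 214.6, so M₂ = 2.32482 × 214.6 ≈ 498.9064 billion.
ΔM = M₂ − M₁ = 498.9064 − 661.9536 = -163.0472 billion.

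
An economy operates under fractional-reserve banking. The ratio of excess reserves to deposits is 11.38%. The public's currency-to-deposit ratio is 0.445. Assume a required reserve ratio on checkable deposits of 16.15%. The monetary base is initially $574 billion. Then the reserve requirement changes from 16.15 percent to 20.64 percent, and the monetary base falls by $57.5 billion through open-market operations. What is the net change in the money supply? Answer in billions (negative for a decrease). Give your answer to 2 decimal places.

Before: m₁ = (1 + 0.445) / (0.1615 + 0.1138 + 0.445) ≈ 2.006109, MB₁ = 574, so M₁ = 2.006109 × 574 ≈ 1151.5066 billion.
After: m₂ = (1 + 0.445) / (0.2064 + 0.1138 + 0.445) ≈ 1.888395, MB₂ = 574 − 57.5 = 516.5, so M₂ = 1.888395 × 516.5 ≈ 975.356 billion.
ΔM = M₂ − M₁ = 975.356 − 1151.5066 = -176.1506 billion.

-176.15 billion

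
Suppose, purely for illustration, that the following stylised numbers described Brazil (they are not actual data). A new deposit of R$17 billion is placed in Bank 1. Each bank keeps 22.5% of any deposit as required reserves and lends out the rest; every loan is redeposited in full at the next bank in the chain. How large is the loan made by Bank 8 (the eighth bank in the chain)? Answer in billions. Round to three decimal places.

R$2.212 billion

Each bank lends a fraction (1 − rr) = 0.7750 of the deposit it receives, so Bank 8 receives 17·0.7750^7 and lends 17·0.7750^8 ≈ 2.2124 billion.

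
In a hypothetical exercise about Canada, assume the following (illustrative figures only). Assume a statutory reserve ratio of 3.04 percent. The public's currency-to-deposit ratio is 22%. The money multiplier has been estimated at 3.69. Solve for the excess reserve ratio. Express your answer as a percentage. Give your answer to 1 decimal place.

Using m = 3.69. Since m = (1 + c)/(c + rr + e), the denominator satisfies c + rr + e = (1 + c)/m = (1 + 0.22) / 3.69 ≈ 0.330623.
With c = 0.22 and rr = 0.0304, the excess reserve ratio is 0.330623 − 0.22 − 0.0304 = 0.080223.

8.0%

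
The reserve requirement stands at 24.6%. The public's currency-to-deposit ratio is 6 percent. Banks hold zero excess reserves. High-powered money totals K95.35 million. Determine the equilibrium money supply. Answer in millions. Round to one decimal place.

K330.3 million

The money multiplier is m = (1 + c) / (rr + c) = (1 + 0.06) / (0.246 + 0.06) ≈ 3.4641.
So M = m × MB = 3.4641 × 95.35 ≈ 330.3019 million.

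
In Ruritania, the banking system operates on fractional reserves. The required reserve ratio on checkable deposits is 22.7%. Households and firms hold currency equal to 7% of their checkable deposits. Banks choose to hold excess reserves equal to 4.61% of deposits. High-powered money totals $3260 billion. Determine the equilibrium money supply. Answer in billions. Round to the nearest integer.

The money multiplier is m = (1 + c) / (rr + e + c) = (1 + 0.07) / (0.227 + 0.0461 + 0.07) ≈ 3.11862.
So M = m × MB = 3.11862 × 3260 = 10166.7012 billion.

$10167 billion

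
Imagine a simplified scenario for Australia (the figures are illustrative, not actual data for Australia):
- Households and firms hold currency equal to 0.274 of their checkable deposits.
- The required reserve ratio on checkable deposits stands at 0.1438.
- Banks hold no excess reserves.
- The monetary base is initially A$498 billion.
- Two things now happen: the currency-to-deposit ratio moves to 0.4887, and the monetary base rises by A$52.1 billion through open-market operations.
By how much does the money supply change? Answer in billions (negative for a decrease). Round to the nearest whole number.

Before: m₁ = (1 + 0.274) / (0.1438 + 0.274) ≈ 3.0493, MB₁ = 498, so M₁ = 3.0493 × 498 = 1518.5514 billion.
After: m₂ = (1 + 0.4887) / (0.1438 + 0.4887) ≈ 2.3537, MB₂ = 498 + 52.1 = 550.1, so M₂ = 2.3537 × 550.1 ≈ 1294.7704 billion.
ΔM = M₂ − M₁ = 1294.7704 − 1518.5514 = -223.781 billion.

-224 billion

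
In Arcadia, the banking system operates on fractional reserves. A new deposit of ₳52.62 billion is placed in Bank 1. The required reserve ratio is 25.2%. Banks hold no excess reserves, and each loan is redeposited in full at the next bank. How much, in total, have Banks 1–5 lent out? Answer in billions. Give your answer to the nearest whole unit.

₳120 billion

Bank i lends (1 − rr)^i of the original deposit: Bank 1 lends 52.62·0.7480 ≈ 39.3598, Bank 2 lends 52.62·0.7480² ≈ 29.4411, and so on.
Summing a geometric series: total = 52.62·[0.7480·(1 − 0.7480^5) / (1 − 0.7480)] ≈ 119.6166 billion.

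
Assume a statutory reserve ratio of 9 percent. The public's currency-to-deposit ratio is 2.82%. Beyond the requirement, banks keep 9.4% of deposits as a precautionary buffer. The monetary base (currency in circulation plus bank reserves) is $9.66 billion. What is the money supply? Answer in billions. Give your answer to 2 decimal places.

$46.81 billion

The money multiplier is m = (1 + c) / (rr + e + c) = (1 + 0.0282) / (0.09 + 0.094 + 0.0282) ≈ 4.8454.
So M = m × MB = 4.8454 × 9.66 ≈ 46.8066 billion.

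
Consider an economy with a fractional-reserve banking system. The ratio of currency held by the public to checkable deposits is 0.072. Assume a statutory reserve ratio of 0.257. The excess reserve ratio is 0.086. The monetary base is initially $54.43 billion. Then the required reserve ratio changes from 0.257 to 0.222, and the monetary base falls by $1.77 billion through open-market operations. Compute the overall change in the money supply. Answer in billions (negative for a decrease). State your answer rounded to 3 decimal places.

Before: m₁ = (1 + 0.072) / (0.257 + 0.086 + 0.072) ≈ 2.583133, MB₁ = 54.43, so M₁ = 2.583133 × 54.43 ≈ 140.5999 billion.
After: m₂ = (1 + 0.072) / (0.222 + 0.086 + 0.072) ≈ 2.821053, MB₂ = 54.43 − 1.77 = 52.66, so M₂ = 2.821053 × 52.66 ≈ 148.5567 billion.
ΔM = M₂ − M₁ = 148.5567 − 140.5999 = 7.9568 billion.

$7.957 billion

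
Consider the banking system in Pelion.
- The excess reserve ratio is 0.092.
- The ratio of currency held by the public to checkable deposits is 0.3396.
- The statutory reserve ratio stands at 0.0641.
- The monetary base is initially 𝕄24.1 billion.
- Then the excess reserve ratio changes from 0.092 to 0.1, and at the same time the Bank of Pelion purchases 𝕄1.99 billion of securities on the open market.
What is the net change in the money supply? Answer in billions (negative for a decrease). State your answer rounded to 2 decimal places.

Before: m₁ = (1 + 0.3396) / (0.0641 + 0.092 + 0.3396) ≈ 2.70244, MB₁ = 24.1, so M₁ = 2.70244 × 24.1 ≈ 65.1288 billion.
After: m₂ = (1 + 0.3396) / (0.0641 + 0.1 + 0.3396) ≈ 2.65952, MB₂ = 24.1 + 1.99 = 26.09, so M₂ = 2.65952 × 26.09 ≈ 69.3869 billion.
ΔM = M₂ − M₁ = 69.3869 − 65.1288 = 4.2581 billion.

𝕄4.26 billion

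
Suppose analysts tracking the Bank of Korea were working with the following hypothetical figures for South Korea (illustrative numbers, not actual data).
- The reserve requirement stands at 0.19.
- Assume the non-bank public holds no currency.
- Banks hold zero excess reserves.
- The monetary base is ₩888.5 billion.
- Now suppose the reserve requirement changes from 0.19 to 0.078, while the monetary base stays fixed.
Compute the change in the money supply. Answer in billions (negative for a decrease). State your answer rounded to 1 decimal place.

₩6714.7 billion

Initially m₁ = 1 / (0.19) ≈ 5.26316, so M₁ = 5.26316 × 888.5 ≈ 4676.3177 billion.
After the change m₂ = 1 / (0.078) ≈ 12.82051, so M₂ = 12.82051 × 888.5 ≈ 11391.0231 billion.
ΔM = M₂ − M₁ = 11391.0231 − 4676.3177 = 6714.7054 billion.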